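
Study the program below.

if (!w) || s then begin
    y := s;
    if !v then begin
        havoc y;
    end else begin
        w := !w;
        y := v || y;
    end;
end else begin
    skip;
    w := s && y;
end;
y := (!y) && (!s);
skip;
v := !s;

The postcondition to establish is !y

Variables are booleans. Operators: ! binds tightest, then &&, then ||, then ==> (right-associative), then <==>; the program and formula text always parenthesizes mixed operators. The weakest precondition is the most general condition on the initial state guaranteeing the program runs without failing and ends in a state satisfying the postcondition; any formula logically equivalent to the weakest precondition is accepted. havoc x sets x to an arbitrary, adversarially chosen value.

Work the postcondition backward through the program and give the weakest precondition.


Working backward. After the program, !y must hold.
Before v := !s: !y
Before skip: !y
Before y := (!y) && (!s): !((!y) && (!s))
Then branch requires ((!v) ==> s) && (v ==> (!((!(v || s)) && (!s)))); else branch requires !((!y) && (!s)).
Before the if: (((!w) || s) ==> (((!v) ==> s) && (v ==> (!((!(v || s)) && (!s)))))) && ((!((!w) || s)) ==> (!((!y) && (!s))))
Answer: WP = (((!w) || s) ==> (((!v) ==> s) && (v ==> (!((!(v || s)) && (!s)))))) && ((!((!w) || s)) ==> (!((!y) && (!s))))


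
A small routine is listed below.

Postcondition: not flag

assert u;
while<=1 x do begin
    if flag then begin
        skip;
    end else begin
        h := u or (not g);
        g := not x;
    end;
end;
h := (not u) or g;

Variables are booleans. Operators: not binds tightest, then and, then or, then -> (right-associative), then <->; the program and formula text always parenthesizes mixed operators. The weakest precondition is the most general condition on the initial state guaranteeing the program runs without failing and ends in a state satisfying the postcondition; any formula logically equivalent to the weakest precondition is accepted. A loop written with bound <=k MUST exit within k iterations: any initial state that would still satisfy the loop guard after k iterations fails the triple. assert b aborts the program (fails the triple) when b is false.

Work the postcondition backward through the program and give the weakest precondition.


Working backward. After the program, not flag must hold.
Before h := (not u) or g: not flag
Before the loop (bound <=1), unroll the exhaustion recursion (WP_0 = exit-now case; WP_j = one more guarded iteration, up to j = 1):
  WP_0: (not x) and (not flag)
  WP_1: (x -> ((flag -> ((not x) and (not flag))) and ((not flag) -> ((not x) and (not flag))))) and ((not x) -> (not flag))
So before the loop: (x -> ((flag -> ((not x) and (not flag))) and ((not flag) -> ((not x) and (not flag))))) and ((not x) -> (not flag))
Before assert u: u and (x -> ((flag -> ((not x) and (not flag))) and ((not flag) -> ((not x) and (not flag))))) and ((not x) -> (not flag))
Answer: WP = u and (x -> ((flag -> ((not x) and (not flag))) and ((not flag) -> ((not x) and (not flag))))) and ((not x) -> (not flag))


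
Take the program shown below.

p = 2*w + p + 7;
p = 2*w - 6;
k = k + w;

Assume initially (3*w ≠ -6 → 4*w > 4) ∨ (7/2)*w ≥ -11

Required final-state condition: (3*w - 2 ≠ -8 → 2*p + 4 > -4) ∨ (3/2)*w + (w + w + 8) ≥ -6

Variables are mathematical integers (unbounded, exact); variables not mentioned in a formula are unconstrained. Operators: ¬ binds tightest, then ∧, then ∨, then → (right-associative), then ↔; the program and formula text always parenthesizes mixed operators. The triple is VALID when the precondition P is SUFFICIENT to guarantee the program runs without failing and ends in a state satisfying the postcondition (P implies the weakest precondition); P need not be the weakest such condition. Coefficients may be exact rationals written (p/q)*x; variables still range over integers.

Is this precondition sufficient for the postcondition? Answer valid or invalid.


Working backward. After the program, the postcondition (3*w - 2 ≠ -8 → 2*p + 4 > -4) ∨ (3/2)*w + (w + w + 8) ≥ -6 must hold; in canonical form it is (3*w ≠ -6 → 2*p > -8) ∨ (7/2)*w ≥ -14.
Before k := k + w: (3*w ≠ -6 → 2*p > -8) ∨ (7/2)*w ≥ -14
Before p := 2*w - 6: (3*w ≠ -6 → 4*w > 4) ∨ (7/2)*w ≥ -14
Before p := 2*w + p + 7: (3*w ≠ -6 → 4*w > 4) ∨ (7/2)*w ≥ -14
The weakest precondition is (3*w ≠ -6 → 4*w > 4) ∨ (7/2)*w ≥ -14.
Check whether (3*w ≠ -6 → 4*w > 4) ∨ (7/2)*w ≥ -11 implies it.
Every state satisfying the precondition satisfies the weakest precondition: the implication holds.
Answer: valid


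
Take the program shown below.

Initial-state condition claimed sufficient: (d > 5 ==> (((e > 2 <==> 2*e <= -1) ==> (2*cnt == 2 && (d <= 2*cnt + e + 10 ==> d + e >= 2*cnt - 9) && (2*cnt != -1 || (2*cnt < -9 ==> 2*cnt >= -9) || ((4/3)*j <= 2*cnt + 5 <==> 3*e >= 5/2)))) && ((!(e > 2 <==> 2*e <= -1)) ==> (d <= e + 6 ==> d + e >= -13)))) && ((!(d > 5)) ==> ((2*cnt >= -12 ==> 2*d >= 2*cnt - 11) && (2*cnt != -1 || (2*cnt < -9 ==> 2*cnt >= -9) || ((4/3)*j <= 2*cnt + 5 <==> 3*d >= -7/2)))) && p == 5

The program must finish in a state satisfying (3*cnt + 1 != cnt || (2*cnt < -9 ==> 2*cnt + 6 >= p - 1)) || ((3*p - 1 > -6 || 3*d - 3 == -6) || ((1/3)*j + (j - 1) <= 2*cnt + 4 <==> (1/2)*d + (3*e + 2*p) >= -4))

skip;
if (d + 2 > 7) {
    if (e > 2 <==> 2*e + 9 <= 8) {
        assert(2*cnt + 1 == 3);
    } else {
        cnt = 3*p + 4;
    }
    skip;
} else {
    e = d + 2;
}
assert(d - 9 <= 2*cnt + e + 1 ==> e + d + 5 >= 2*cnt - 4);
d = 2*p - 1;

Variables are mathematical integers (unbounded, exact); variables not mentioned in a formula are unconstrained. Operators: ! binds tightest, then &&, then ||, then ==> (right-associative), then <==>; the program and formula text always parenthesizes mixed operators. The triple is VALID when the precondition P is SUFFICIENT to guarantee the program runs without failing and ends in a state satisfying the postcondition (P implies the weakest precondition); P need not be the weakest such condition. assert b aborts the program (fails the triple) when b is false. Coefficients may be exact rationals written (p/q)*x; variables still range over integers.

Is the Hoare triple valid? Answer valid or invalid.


Working backward. After the program, the postcondition (3*cnt + 1 != cnt || (2*cnt < -9 ==> 2*cnt + 6 >= p - 1)) || ((3*p - 1 > -6 || 3*d - 3 == -6) || ((1/3)*j + (j - 1) <= 2*cnt + 4 <==> (1/2)*d + (3*e + 2*p) >= -4)) must hold; in canonical form it is 2*cnt != -1 || (2*cnt < -9 ==> 2*cnt >= p - 7) || 3*p > -5 || 3*d == -3 || ((4/3)*j <= 2*cnt + 5 <==> (1/2)*d + 3*e + 2*p >= -4).
Before d := 2*p - 1: 2*cnt != -1 || (2*cnt < -9 ==> 2*cnt >= p - 7) || 3*p > -5 || 6*p == 0 || ((4/3)*j <= 2*cnt + 5 <==> 3*e + 3*p >= -7/2)
Before assert d - 9 <= 2*cnt + e + 1 ==> e + d + 5 >= 2*cnt - 4: (d <= 2*cnt + e + 10 ==> d + e >= 2*cnt - 9) && (2*cnt != -1 || (2*cnt < -9 ==> 2*cnt >= p - 7) || 3*p > -5 || 6*p == 0 || ((4/3)*j <= 2*cnt + 5 <==> 3*e + 3*p >= -7/2))
Then branch requires ((e > 2 <==> 2*e <= -1) ==> (2*cnt == 2 && (d <= 2*cnt + e + 10 ==> d + e >= 2*cnt - 9) && (2*cnt != -1 || (2*cnt < -9 ==> 2*cnt >= p - 7) || 3*p > -5 || 6*p == 0 || ((4/3)*j <= 2*cnt + 5 <==> 3*e + 3*p >= -7/2)))) && ((!(e > 2 <==> 2*e <= -1)) ==> ((d <= e + 6*p + 18 ==> d + e >= 6*p - 1) && (6*p != -9 || (6*p < -17 ==> 5*p >= -15) || 3*p > -5 || 6*p == 0 || ((4/3)*j <= 6*p + 13 <==> 3*e + 3*p >= -7/2)))); else branch requires (2*cnt >= -12 ==> 2*d >= 2*cnt - 11) && (2*cnt != -1 || (2*cnt < -9 ==> 2*cnt >= p - 7) || 3*p > -5 || 6*p == 0 || ((4/3)*j <= 2*cnt + 5 <==> 3*d + 3*p >= -19/2)).
Before the if: (d > 5 ==> (((e > 2 <==> 2*e <= -1) ==> (2*cnt == 2 && (d <= 2*cnt + e + 10 ==> d + e >= 2*cnt - 9) && (2*cnt != -1 || (2*cnt < -9 ==> 2*cnt >= p - 7) || 3*p > -5 || 6*p == 0 || ((4/3)*j <= 2*cnt + 5 <==> 3*e + 3*p >= -7/2)))) && ((!(e > 2 <==> 2*e <= -1)) ==> ((d <= e + 6*p + 18 ==> d + e >= 6*p - 1) && (6*p != -9 || (6*p < -17 ==> 5*p >= -15) || 3*p > -5 || 6*p == 0 || ((4/3)*j <= 6*p + 13 <==> 3*e + 3*p >= -7/2)))))) && ((!(d > 5)) ==> ((2*cnt >= -12 ==> 2*d >= 2*cnt - 11) && (2*cnt != -1 || (2*cnt < -9 ==> 2*cnt >= p - 7) || 3*p > -5 || 6*p == 0 || ((4/3)*j <= 2*cnt + 5 <==> 3*d + 3*p >= -19/2))))
Before skip: (d > 5 ==> (((e > 2 <==> 2*e <= -1) ==> (2*cnt == 2 && (d <= 2*cnt + e + 10 ==> d + e >= 2*cnt - 9) && (2*cnt != -1 || (2*cnt < -9 ==> 2*cnt >= p - 7) || 3*p > -5 || 6*p == 0 || ((4/3)*j <= 2*cnt + 5 <==> 3*e + 3*p >= -7/2)))) && ((!(e > 2 <==> 2*e <= -1)) ==> ((d <= e + 6*p + 18 ==> d + e >= 6*p - 1) && (6*p != -9 || (6*p < -17 ==> 5*p >= -15) || 3*p > -5 || 6*p == 0 || ((4/3)*j <= 6*p + 13 <==> 3*e + 3*p >= -7/2)))))) && ((!(d > 5)) ==> ((2*cnt >= -12 ==> 2*d >= 2*cnt - 11) && (2*cnt != -1 || (2*cnt < -9 ==> 2*cnt >= p - 7) || 3*p > -5 || 6*p == 0 || ((4/3)*j <= 2*cnt + 5 <==> 3*d + 3*p >= -19/2))))
The weakest precondition is (d > 5 ==> (((e > 2 <==> 2*e <= -1) ==> (2*cnt == 2 && (d <= 2*cnt + e + 10 ==> d + e >= 2*cnt - 9) && (2*cnt != -1 || (2*cnt < -9 ==> 2*cnt >= p - 7) || 3*p > -5 || 6*p == 0 || ((4/3)*j <= 2*cnt + 5 <==> 3*e + 3*p >= -7/2)))) && ((!(e > 2 <==> 2*e <= -1)) ==> ((d <= e + 6*p + 18 ==> d + e >= 6*p - 1) && (6*p != -9 || (6*p < -17 ==> 5*p >= -15) || 3*p > -5 || 6*p == 0 || ((4/3)*j <= 6*p + 13 <==> 3*e + 3*p >= -7/2)))))) && ((!(d > 5)) ==> ((2*cnt >= -12 ==> 2*d >= 2*cnt - 11) && (2*cnt != -1 || (2*cnt < -9 ==> 2*cnt >= p - 7) || 3*p > -5 || 6*p == 0 || ((4/3)*j <= 2*cnt + 5 <==> 3*d + 3*p >= -19/2)))).
Check whether (d > 5 ==> (((e > 2 <==> 2*e <= -1) ==> (2*cnt == 2 && (d <= 2*cnt + e + 10 ==> d + e >= 2*cnt - 9) && (2*cnt != -1 || (2*cnt < -9 ==> 2*cnt >= -9) || ((4/3)*j <= 2*cnt + 5 <==> 3*e >= 5/2)))) && ((!(e > 2 <==> 2*e <= -1)) ==> (d <= e + 6 ==> d + e >= -13)))) && ((!(d > 5)) ==> ((2*cnt >= -12 ==> 2*d >= 2*cnt - 11) && (2*cnt != -1 || (2*cnt < -9 ==> 2*cnt >= -9) || ((4/3)*j <= 2*cnt + 5 <==> 3*d >= -7/2)))) && p == 5 implies it.
Countermodel: at the initial state cnt = 0, d = 10, e = 3, j = 0, p = 5, the precondition holds but the weakest precondition fails.
Answer: invalid


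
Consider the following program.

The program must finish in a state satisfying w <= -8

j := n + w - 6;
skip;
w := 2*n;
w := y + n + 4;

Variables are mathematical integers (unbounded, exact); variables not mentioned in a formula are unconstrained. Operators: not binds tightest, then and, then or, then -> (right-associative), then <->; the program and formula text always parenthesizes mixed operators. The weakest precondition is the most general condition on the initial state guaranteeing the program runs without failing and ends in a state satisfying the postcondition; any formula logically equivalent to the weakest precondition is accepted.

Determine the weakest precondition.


Working backward. After the program, w <= -8 must hold.
Before w := y + n + 4: n + y <= -12
Before w := 2*n: n + y <= -12
Before skip: n + y <= -12
Before j := n + w - 6: n + y <= -12
Answer: WP = n + y <= -12


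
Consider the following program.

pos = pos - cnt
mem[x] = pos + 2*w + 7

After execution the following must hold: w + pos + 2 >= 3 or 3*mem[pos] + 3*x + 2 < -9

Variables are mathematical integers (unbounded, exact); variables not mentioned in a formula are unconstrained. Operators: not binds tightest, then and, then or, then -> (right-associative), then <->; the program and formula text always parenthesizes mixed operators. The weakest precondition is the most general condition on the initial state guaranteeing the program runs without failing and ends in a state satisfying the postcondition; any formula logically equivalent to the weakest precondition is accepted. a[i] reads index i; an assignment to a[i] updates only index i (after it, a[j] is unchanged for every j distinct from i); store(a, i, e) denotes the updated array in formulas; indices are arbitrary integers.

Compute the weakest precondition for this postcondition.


Working backward. After the program, the postcondition w + pos + 2 >= 3 or 3*mem[pos] + 3*x + 2 < -9 must hold; in canonical form it is pos + w >= 1 or 3*mem[pos] + 3*x < -11.
Before mem[x] := pos + 2*w + 7: pos + w >= 1 or 3*store(mem, x, pos + 2*w + 7)[pos] + 3*x < -11
Before pos := pos - cnt: pos + w >= cnt + 1 or 3*store(mem, x, -cnt + pos + 2*w + 7)[-cnt + pos] + 3*x < -11
Answer: WP = pos + w >= cnt + 1 or 3*store(mem, x, -cnt + pos + 2*w + 7)[-cnt + pos] + 3*x < -11


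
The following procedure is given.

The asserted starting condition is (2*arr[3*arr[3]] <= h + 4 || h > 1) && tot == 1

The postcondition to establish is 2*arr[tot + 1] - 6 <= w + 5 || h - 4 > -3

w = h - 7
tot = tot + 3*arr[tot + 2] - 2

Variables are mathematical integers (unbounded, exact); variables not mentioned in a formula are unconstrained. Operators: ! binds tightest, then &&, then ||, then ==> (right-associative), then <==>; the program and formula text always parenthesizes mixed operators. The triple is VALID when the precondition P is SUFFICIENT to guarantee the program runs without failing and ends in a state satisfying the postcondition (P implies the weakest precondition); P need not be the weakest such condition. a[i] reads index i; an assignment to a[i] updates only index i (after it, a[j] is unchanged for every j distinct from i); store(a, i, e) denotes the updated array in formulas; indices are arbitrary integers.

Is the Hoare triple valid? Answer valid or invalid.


Working backward. After the program, the postcondition 2*arr[tot + 1] - 6 <= w + 5 || h - 4 > -3 must hold; in canonical form it is 2*arr[tot + 1] <= w + 11 || h > 1.
Before tot := tot + 3*arr[tot + 2] - 2: 2*arr[3*arr[tot + 2] + tot - 1] <= w + 11 || h > 1
Before w := h - 7: 2*arr[3*arr[tot + 2] + tot - 1] <= h + 4 || h > 1
The weakest precondition is 2*arr[3*arr[tot + 2] + tot - 1] <= h + 4 || h > 1.
Check whether (2*arr[3*arr[3]] <= h + 4 || h > 1) && tot == 1 implies it.
Every state satisfying the precondition satisfies the weakest precondition: the implication holds.
Answer: valid


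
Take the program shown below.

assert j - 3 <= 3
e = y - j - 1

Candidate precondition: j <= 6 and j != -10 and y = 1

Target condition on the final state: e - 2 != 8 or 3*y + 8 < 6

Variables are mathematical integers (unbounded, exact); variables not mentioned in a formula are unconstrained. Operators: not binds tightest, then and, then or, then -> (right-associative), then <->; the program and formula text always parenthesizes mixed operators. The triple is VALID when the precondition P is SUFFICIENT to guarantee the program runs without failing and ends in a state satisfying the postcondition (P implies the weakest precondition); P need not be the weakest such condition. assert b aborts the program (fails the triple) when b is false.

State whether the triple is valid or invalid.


Working backward. After the program, the postcondition e - 2 != 8 or 3*y + 8 < 6 must hold; in canonical form it is e != 10 or 3*y < -2.
Before e := y - j - 1: y != j + 11 or 3*y < -2
Before assert j - 3 <= 3: j <= 6 and (y != j + 11 or 3*y < -2)
The weakest precondition is j <= 6 and (y != j + 11 or 3*y < -2).
Check whether j <= 6 and j != -10 and y = 1 implies it.
Every state satisfying the precondition satisfies the weakest precondition: the implication holds.
Answer: valid


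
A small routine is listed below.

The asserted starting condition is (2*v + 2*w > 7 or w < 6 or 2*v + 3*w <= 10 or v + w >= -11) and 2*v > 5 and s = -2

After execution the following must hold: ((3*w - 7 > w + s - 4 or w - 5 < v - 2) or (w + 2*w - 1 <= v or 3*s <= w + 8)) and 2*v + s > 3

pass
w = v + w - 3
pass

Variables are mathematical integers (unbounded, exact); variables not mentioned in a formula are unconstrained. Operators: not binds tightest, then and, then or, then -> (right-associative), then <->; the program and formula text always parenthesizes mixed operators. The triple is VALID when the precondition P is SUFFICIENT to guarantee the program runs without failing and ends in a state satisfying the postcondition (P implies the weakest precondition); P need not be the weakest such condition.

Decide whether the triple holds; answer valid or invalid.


Working backward. After the program, the postcondition ((3*w - 7 > w + s - 4 or w - 5 < v - 2) or (w + 2*w - 1 <= v or 3*s <= w + 8)) and 2*v + s > 3 must hold; in canonical form it is (2*w > s + 3 or w < v + 3 or 3*w <= v + 1 or 3*s <= w + 8) and s + 2*v > 3.
Before skip: (2*w > s + 3 or w < v + 3 or 3*w <= v + 1 or 3*s <= w + 8) and s + 2*v > 3
Before w := v + w - 3: (2*v + 2*w > s + 9 or w < 6 or 2*v + 3*w <= 10 or 3*s <= v + w + 5) and s + 2*v > 3
Before skip: (2*v + 2*w > s + 9 or w < 6 or 2*v + 3*w <= 10 or 3*s <= v + w + 5) and s + 2*v > 3
The weakest precondition is (2*v + 2*w > s + 9 or w < 6 or 2*v + 3*w <= 10 or 3*s <= v + w + 5) and s + 2*v > 3.
Check whether (2*v + 2*w > 7 or w < 6 or 2*v + 3*w <= 10 or v + w >= -11) and 2*v > 5 and s = -2 implies it.
Every state satisfying the precondition satisfies the weakest precondition: the implication holds.
Answer: valid


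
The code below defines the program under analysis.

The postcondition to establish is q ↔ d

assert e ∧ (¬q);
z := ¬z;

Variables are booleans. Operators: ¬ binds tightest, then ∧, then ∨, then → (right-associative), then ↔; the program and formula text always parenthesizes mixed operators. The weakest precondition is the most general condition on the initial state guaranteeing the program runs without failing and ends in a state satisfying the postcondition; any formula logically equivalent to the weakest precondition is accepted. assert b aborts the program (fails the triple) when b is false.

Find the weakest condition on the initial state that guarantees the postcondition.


Working backward. After the program, q ↔ d must hold.
Before z := ¬z: q ↔ d
Before assert e ∧ (¬q): e ∧ (¬q) ∧ (q ↔ d)
Answer: WP = e ∧ (¬q) ∧ (q ↔ d)


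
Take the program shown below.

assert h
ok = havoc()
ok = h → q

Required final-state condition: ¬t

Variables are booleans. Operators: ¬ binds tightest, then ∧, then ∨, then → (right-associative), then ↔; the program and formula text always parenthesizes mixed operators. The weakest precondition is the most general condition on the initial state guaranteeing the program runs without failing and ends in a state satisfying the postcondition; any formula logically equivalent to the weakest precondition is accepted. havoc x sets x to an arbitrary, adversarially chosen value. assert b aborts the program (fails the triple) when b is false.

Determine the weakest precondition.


Working backward. After the program, ¬t must hold.
Before ok := h → q: ¬t
Before havoc ok: ¬t
Before assert h: h ∧ (¬t)
Answer: WP = h ∧ (¬t)


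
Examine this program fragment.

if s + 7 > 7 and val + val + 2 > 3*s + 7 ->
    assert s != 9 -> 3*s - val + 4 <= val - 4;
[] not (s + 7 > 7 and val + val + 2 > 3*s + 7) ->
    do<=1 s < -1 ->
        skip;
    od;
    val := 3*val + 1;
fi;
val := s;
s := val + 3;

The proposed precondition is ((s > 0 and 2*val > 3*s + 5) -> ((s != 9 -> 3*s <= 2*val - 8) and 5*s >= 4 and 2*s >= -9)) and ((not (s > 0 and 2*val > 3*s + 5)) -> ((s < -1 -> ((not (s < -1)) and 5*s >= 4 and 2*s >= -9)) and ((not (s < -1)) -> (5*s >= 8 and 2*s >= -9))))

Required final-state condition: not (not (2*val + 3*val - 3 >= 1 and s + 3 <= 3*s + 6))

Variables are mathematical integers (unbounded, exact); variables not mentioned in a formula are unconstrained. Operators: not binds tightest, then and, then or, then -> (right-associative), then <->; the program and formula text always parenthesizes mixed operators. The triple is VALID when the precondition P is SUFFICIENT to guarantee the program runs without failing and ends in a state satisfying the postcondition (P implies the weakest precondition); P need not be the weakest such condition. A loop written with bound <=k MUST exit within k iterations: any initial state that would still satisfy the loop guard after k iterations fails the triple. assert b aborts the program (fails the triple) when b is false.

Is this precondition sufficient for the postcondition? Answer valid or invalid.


Working backward. After the program, the postcondition not (not (2*val + 3*val - 3 >= 1 and s + 3 <= 3*s + 6)) must hold; in canonical form it is 5*val >= 4 and 2*s >= -3.
Before s := val + 3: 5*val >= 4 and 2*val >= -9
Before val := s: 5*s >= 4 and 2*s >= -9
Then branch requires (s != 9 -> 3*s <= 2*val - 8) and 5*s >= 4 and 2*s >= -9; else branch requires (s < -1 -> ((not (s < -1)) and 5*s >= 4 and 2*s >= -9)) and ((not (s < -1)) -> (5*s >= 4 and 2*s >= -9)).
Before the if: ((s > 0 and 2*val > 3*s + 5) -> ((s != 9 -> 3*s <= 2*val - 8) and 5*s >= 4 and 2*s >= -9)) and ((not (s > 0 and 2*val > 3*s + 5)) -> ((s < -1 -> ((not (s < -1)) and 5*s >= 4 and 2*s >= -9)) and ((not (s < -1)) -> (5*s >= 4 and 2*s >= -9))))
The weakest precondition is ((s > 0 and 2*val > 3*s + 5) -> ((s != 9 -> 3*s <= 2*val - 8) and 5*s >= 4 and 2*s >= -9)) and ((not (s > 0 and 2*val > 3*s + 5)) -> ((s < -1 -> ((not (s < -1)) and 5*s >= 4 and 2*s >= -9)) and ((not (s < -1)) -> (5*s >= 4 and 2*s >= -9)))).
Check whether ((s > 0 and 2*val > 3*s + 5) -> ((s != 9 -> 3*s <= 2*val - 8) and 5*s >= 4 and 2*s >= -9)) and ((not (s > 0 and 2*val > 3*s + 5)) -> ((s < -1 -> ((not (s < -1)) and 5*s >= 4 and 2*s >= -9)) and ((not (s < -1)) -> (5*s >= 8 and 2*s >= -9)))) implies it.
Every state satisfying the precondition satisfies the weakest precondition: the implication holds.
Answer: valid


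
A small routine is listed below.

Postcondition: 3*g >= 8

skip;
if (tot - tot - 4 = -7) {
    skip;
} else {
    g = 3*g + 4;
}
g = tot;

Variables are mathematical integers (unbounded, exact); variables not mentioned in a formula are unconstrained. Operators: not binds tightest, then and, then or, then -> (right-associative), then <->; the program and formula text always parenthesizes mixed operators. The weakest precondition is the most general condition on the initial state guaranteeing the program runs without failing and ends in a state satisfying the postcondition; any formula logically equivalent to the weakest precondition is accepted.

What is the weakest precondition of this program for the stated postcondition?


Working backward. After the program, 3*g >= 8 must hold.
Before g := tot: 3*tot >= 8
Then branch requires 3*tot >= 8; else branch requires 3*tot >= 8.
Before the if: 3*tot >= 8
Before skip: 3*tot >= 8
Answer: WP = 3*tot >= 8


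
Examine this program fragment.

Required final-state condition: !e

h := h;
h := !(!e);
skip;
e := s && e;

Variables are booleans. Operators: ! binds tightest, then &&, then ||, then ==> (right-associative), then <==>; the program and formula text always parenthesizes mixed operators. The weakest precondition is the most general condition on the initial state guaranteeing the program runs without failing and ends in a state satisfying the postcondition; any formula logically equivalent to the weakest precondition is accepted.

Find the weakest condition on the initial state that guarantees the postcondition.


Working backward. After the program, !e must hold.
Before e := s && e: !(s && e)
Before skip: !(s && e)
Before h := !(!e): !(s && e)
Before h := h: !(s && e)
Answer: WP = !(s && e)


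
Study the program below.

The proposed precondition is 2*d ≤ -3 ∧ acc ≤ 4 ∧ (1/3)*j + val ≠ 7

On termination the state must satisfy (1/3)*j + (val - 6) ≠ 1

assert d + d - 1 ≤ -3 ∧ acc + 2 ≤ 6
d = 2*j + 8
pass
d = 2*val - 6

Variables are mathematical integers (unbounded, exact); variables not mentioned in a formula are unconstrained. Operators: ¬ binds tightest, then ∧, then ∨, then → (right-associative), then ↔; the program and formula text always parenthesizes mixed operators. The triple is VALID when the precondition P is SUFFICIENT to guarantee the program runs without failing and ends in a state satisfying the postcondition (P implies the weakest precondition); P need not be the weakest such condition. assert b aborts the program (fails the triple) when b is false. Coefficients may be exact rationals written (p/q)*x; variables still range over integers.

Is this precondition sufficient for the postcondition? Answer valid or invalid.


Working backward. After the program, the postcondition (1/3)*j + (val - 6) ≠ 1 must hold; in canonical form it is (1/3)*j + val ≠ 7.
Before d := 2*val - 6: (1/3)*j + val ≠ 7
Before skip: (1/3)*j + val ≠ 7
Before d := 2*j + 8: (1/3)*j + val ≠ 7
Before assert d + d - 1 ≤ -3 ∧ acc + 2 ≤ 6: 2*d ≤ -2 ∧ acc ≤ 4 ∧ (1/3)*j + val ≠ 7
The weakest precondition is 2*d ≤ -2 ∧ acc ≤ 4 ∧ (1/3)*j + val ≠ 7.
Check whether 2*d ≤ -3 ∧ acc ≤ 4 ∧ (1/3)*j + val ≠ 7 implies it.
Every state satisfying the precondition satisfies the weakest precondition: the implication holds.
Answer: valid


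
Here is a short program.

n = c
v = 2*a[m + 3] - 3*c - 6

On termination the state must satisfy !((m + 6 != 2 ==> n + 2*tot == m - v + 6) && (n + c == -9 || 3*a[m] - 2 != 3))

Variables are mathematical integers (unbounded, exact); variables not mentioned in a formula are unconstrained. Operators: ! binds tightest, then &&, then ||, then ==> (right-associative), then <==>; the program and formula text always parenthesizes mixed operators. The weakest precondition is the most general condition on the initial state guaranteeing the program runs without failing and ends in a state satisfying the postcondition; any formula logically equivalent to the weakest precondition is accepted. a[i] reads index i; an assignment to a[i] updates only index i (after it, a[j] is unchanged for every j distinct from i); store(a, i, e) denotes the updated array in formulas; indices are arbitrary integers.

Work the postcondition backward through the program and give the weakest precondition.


Working backward. After the program, the postcondition !((m + 6 != 2 ==> n + 2*tot == m - v + 6) && (n + c == -9 || 3*a[m] - 2 != 3)) must hold; in canonical form it is !((m != -4 ==> n + 2*tot + v == m + 6) && (c + n == -9 || 3*a[m] != 5)).
Before v := 2*a[m + 3] - 3*c - 6: !((m != -4 ==> 2*a[m + 3] + n + 2*tot == 3*c + m + 12) && (c + n == -9 || 3*a[m] != 5))
Before n := c: !((m != -4 ==> 2*a[m + 3] + 2*tot == 2*c + m + 12) && (2*c == -9 || 3*a[m] != 5))
Answer: WP = !((m != -4 ==> 2*a[m + 3] + 2*tot == 2*c + m + 12) && (2*c == -9 || 3*a[m] != 5))


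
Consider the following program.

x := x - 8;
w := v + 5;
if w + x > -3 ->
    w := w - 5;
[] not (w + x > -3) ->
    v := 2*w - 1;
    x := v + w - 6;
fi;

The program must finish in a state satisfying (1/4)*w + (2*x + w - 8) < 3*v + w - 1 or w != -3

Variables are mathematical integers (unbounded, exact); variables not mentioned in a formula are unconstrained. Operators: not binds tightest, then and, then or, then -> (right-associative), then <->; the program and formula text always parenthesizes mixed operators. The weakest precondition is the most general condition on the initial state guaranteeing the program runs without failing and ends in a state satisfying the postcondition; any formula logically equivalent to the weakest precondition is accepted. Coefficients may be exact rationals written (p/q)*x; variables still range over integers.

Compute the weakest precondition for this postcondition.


Working backward. After the program, the postcondition (1/4)*w + (2*x + w - 8) < 3*v + w - 1 or w != -3 must hold; in canonical form it is (1/4)*w + 2*x < 3*v + 7 or w != -3.
Then branch requires (1/4)*w + 2*x < 3*v + 33/4 or w != 2; else branch requires (1/4)*w < 18 or w != -3.
Before the if: (w + x > -3 -> ((1/4)*w + 2*x < 3*v + 33/4 or w != 2)) and ((not (w + x > -3)) -> ((1/4)*w < 18 or w != -3))
Before w := v + 5: (v + x > -8 -> (2*x < (11/4)*v + 7 or v != -3)) and ((not (v + x > -8)) -> ((1/4)*v < 67/4 or v != -8))
Before x := x - 8: (v + x > 0 -> (2*x < (11/4)*v + 23 or v != -3)) and ((not (v + x > 0)) -> ((1/4)*v < 67/4 or v != -8))
Answer: WP = (v + x > 0 -> (2*x < (11/4)*v + 23 or v != -3)) and ((not (v + x > 0)) -> ((1/4)*v < 67/4 or v != -8))


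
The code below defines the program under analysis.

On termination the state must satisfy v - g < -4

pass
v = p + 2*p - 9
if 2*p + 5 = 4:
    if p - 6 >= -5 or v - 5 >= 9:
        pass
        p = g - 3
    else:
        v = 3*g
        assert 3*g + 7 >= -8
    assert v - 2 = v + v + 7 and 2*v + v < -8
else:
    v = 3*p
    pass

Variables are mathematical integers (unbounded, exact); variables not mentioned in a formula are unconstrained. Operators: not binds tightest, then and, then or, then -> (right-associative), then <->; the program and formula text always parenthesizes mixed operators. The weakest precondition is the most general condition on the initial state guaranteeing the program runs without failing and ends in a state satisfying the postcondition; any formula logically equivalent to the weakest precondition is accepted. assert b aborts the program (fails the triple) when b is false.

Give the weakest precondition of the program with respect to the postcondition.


Working backward. After the program, the postcondition v - g < -4 must hold; in canonical form it is v < g - 4.
Then branch requires ((p >= 1 or v >= 14) -> (v = -9 and 3*v < -8 and v < g - 4)) and ((not (p >= 1 or v >= 14)) -> (3*g >= -15 and 3*g = -9 and 9*g < -8 and 2*g < -4)); else branch requires 3*p < g - 4.
Before the if: (2*p = -1 -> (((p >= 1 or v >= 14) -> (v = -9 and 3*v < -8 and v < g - 4)) and ((not (p >= 1 or v >= 14)) -> (3*g >= -15 and 3*g = -9 and 9*g < -8 and 2*g < -4)))) and ((not (2*p = -1)) -> 3*p < g - 4)
Before v := p + 2*p - 9: (2*p = -1 -> (((p >= 1 or 3*p >= 23) -> (3*p = 0 and 9*p < 19 and 3*p < g + 5)) and ((not (p >= 1 or 3*p >= 23)) -> (3*g >= -15 and 3*g = -9 and 9*g < -8 and 2*g < -4)))) and ((not (2*p = -1)) -> 3*p < g - 4)
Before skip: (2*p = -1 -> (((p >= 1 or 3*p >= 23) -> (3*p = 0 and 9*p < 19 and 3*p < g + 5)) and ((not (p >= 1 or 3*p >= 23)) -> (3*g >= -15 and 3*g = -9 and 9*g < -8 and 2*g < -4)))) and ((not (2*p = -1)) -> 3*p < g - 4)
Answer: WP = (2*p = -1 -> (((p >= 1 or 3*p >= 23) -> (3*p = 0 and 9*p < 19 and 3*p < g + 5)) and ((not (p >= 1 or 3*p >= 23)) -> (3*g >= -15 and 3*g = -9 and 9*g < -8 and 2*g < -4)))) and ((not (2*p = -1)) -> 3*p < g - 4)


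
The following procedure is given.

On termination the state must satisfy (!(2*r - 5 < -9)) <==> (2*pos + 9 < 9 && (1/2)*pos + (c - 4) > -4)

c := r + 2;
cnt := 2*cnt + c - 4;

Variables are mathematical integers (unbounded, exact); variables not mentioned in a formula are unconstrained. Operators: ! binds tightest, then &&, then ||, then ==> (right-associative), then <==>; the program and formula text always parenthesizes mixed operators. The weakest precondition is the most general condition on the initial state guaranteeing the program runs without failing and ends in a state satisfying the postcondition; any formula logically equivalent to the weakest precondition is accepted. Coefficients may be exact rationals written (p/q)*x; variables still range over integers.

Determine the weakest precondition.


Working backward. After the program, the postcondition (!(2*r - 5 < -9)) <==> (2*pos + 9 < 9 && (1/2)*pos + (c - 4) > -4) must hold; in canonical form it is (!(2*r < -4)) <==> (2*pos < 0 && c + (1/2)*pos > 0).
Before cnt := 2*cnt + c - 4: (!(2*r < -4)) <==> (2*pos < 0 && c + (1/2)*pos > 0)
Before c := r + 2: (!(2*r < -4)) <==> (2*pos < 0 && (1/2)*pos + r > -2)
Answer: WP = (!(2*r < -4)) <==> (2*pos < 0 && (1/2)*pos + r > -2)


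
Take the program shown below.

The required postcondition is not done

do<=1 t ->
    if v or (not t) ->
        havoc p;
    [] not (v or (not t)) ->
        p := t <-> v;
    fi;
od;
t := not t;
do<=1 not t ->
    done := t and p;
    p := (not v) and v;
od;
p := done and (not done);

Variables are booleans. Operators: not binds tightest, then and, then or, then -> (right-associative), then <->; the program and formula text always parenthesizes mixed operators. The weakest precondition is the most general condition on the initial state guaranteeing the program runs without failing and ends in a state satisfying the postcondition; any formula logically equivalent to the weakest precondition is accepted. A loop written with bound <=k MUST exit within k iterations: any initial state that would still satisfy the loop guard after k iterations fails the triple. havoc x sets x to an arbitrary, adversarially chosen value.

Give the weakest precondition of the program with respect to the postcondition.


Working backward. After the program, not done must hold.
Before p := done and (not done): not done
Before the loop (bound <=1), unroll the exhaustion recursion (WP_0 = exit-now case; WP_j = one more guarded iteration, up to j = 1):
  WP_0: t and (not done)
  WP_1: ((not t) -> (t and (not (t and p)))) and (t -> (not done))
So before the loop: ((not t) -> (t and (not (t and p)))) and (t -> (not done))
Before t := not t: (t -> ((not t) and (not ((not t) and p)))) and ((not t) -> (not done))
Before the loop (bound <=1), unroll the exhaustion recursion (WP_0 = exit-now case; WP_j = one more guarded iteration, up to j = 1):
  WP_0: (not t) and (t -> ((not t) and (not ((not t) and p)))) and ((not t) -> (not done))
  WP_1: (t -> (((v or (not t)) -> ((not t) and ((not t) -> (not done)) and (t -> (not t)))) and ((not (v or (not t))) -> ((not t) and (t -> ((not t) and (not ((not t) and (t <-> v))))) and ((not t) -> (not done)))))) and ((not t) -> ((t -> ((not t) and (not ((not t) and p)))) and ((not t) -> (not done))))
So before the loop: (t -> (((v or (not t)) -> ((not t) and ((not t) -> (not done)) and (t -> (not t)))) and ((not (v or (not t))) -> ((not t) and (t -> ((not t) and (not ((not t) and (t <-> v))))) and ((not t) -> (not done)))))) and ((not t) -> ((t -> ((not t) and (not ((not t) and p)))) and ((not t) -> (not done))))
Answer: WP = (t -> (((v or (not t)) -> ((not t) and ((not t) -> (not done)) and (t -> (not t)))) and ((not (v or (not t))) -> ((not t) and (t -> ((not t) and (not ((not t) and (t <-> v))))) and ((not t) -> (not done)))))) and ((not t) -> ((t -> ((not t) and (not ((not t) and p)))) and ((not t) -> (not done))))


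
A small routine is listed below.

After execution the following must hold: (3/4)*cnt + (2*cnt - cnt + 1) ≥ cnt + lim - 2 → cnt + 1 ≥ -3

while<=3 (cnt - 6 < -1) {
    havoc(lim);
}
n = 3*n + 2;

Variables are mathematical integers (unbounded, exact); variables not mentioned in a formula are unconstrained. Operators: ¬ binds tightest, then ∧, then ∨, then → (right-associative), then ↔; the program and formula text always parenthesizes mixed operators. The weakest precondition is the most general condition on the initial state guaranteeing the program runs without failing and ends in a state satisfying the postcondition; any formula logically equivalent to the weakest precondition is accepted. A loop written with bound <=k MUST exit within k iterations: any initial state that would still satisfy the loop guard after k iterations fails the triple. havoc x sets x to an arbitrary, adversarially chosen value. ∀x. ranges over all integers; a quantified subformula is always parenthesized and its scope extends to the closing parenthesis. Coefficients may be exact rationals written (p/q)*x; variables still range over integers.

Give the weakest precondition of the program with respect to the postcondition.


Working backward. After the program, the postcondition (3/4)*cnt + (2*cnt - cnt + 1) ≥ cnt + lim - 2 → cnt + 1 ≥ -3 must hold; in canonical form it is (3/4)*cnt ≥ lim - 3 → cnt ≥ -4.
Before n := 3*n + 2: (3/4)*cnt ≥ lim - 3 → cnt ≥ -4
Before the loop (bound <=3), unroll the exhaustion recursion (WP_0 = exit-now case; WP_j = one more guarded iteration, up to j = 3):
  WP_0: (¬(cnt < 5)) ∧ ((3/4)*cnt ≥ lim - 3 → cnt ≥ -4)
  WP_1: (cnt < 5 → (∀lim_1. ((¬(cnt < 5)) ∧ ((3/4)*cnt ≥ lim_1 - 3 → cnt ≥ -4)))) ∧ ((¬(cnt < 5)) → ((3/4)*cnt ≥ lim - 3 → cnt ≥ -4))
  WP_2: (cnt < 5 → (∀lim_2. ((cnt < 5 → (∀lim_1. ((¬(cnt < 5)) ∧ ((3/4)*cnt ≥ lim_1 - 3 → cnt ≥ -4)))) ∧ ((¬(cnt < 5)) → ((3/4)*cnt ≥ lim_2 - 3 → cnt ≥ -4))))) ∧ ((¬(cnt < 5)) → ((3/4)*cnt ≥ lim - 3 → cnt ≥ -4))
  WP_3: (cnt < 5 → (∀lim_3. ((cnt < 5 → (∀lim_2. ((cnt < 5 → (∀lim_1. ((¬(cnt < 5)) ∧ ((3/4)*cnt ≥ lim_1 - 3 → cnt ≥ -4)))) ∧ ((¬(cnt < 5)) → ((3/4)*cnt ≥ lim_2 - 3 → cnt ≥ -4))))) ∧ ((¬(cnt < 5)) → ((3/4)*cnt ≥ lim_3 - 3 → cnt ≥ -4))))) ∧ ((¬(cnt < 5)) → ((3/4)*cnt ≥ lim - 3 → cnt ≥ -4))
So before the loop: (cnt < 5 → (∀lim_3. ((cnt < 5 → (∀lim_2. ((cnt < 5 → (∀lim_1. ((¬(cnt < 5)) ∧ ((3/4)*cnt ≥ lim_1 - 3 → cnt ≥ -4)))) ∧ ((¬(cnt < 5)) → ((3/4)*cnt ≥ lim_2 - 3 → cnt ≥ -4))))) ∧ ((¬(cnt < 5)) → ((3/4)*cnt ≥ lim_3 - 3 → cnt ≥ -4))))) ∧ ((¬(cnt < 5)) → ((3/4)*cnt ≥ lim - 3 → cnt ≥ -4))
Answer: WP = (cnt < 5 → (∀lim_3. ((cnt < 5 → (∀lim_2. ((cnt < 5 → (∀lim_1. ((¬(cnt < 5)) ∧ ((3/4)*cnt ≥ lim_1 - 3 → cnt ≥ -4)))) ∧ ((¬(cnt < 5)) → ((3/4)*cnt ≥ lim_2 - 3 → cnt ≥ -4))))) ∧ ((¬(cnt < 5)) → ((3/4)*cnt ≥ lim_3 - 3 → cnt ≥ -4))))) ∧ ((¬(cnt < 5)) → ((3/4)*cnt ≥ lim - 3 → cnt ≥ -4))


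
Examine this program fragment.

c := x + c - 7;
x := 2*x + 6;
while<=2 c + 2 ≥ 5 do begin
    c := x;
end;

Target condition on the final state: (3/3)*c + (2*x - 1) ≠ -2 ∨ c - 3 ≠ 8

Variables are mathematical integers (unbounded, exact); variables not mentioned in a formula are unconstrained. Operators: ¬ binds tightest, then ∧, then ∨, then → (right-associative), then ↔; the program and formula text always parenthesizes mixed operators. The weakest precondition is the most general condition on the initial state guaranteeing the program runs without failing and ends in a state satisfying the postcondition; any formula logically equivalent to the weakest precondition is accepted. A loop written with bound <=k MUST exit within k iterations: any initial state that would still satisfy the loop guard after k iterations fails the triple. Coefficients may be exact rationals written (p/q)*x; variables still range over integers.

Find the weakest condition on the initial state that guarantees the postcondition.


Working backward. After the program, the postcondition (3/3)*c + (2*x - 1) ≠ -2 ∨ c - 3 ≠ 8 must hold; in canonical form it is c + 2*x ≠ -1 ∨ c ≠ 11.
Before the loop (bound <=2), unroll the exhaustion recursion (WP_0 = exit-now case; WP_j = one more guarded iteration, up to j = 2):
  WP_0: (¬(c ≥ 3)) ∧ (c + 2*x ≠ -1 ∨ c ≠ 11)
  WP_1: (c ≥ 3 → ((¬(x ≥ 3)) ∧ (3*x ≠ -1 ∨ x ≠ 11))) ∧ ((¬(c ≥ 3)) → (c + 2*x ≠ -1 ∨ c ≠ 11))
  WP_2: (c ≥ 3 → ((x ≥ 3 → ((¬(x ≥ 3)) ∧ (3*x ≠ -1 ∨ x ≠ 11))) ∧ ((¬(x ≥ 3)) → (3*x ≠ -1 ∨ x ≠ 11)))) ∧ ((¬(c ≥ 3)) → (c + 2*x ≠ -1 ∨ c ≠ 11))
So before the loop: (c ≥ 3 → ((x ≥ 3 → ((¬(x ≥ 3)) ∧ (3*x ≠ -1 ∨ x ≠ 11))) ∧ ((¬(x ≥ 3)) → (3*x ≠ -1 ∨ x ≠ 11)))) ∧ ((¬(c ≥ 3)) → (c + 2*x ≠ -1 ∨ c ≠ 11))
Before x := 2*x + 6: (c ≥ 3 → ((2*x ≥ -3 → ((¬(2*x ≥ -3)) ∧ (6*x ≠ -19 ∨ 2*x ≠ 5))) ∧ ((¬(2*x ≥ -3)) → (6*x ≠ -19 ∨ 2*x ≠ 5)))) ∧ ((¬(c ≥ 3)) → (c + 4*x ≠ -13 ∨ c ≠ 11))
Before c := x + c - 7: (c + x ≥ 10 → ((2*x ≥ -3 → ((¬(2*x ≥ -3)) ∧ (6*x ≠ -19 ∨ 2*x ≠ 5))) ∧ ((¬(2*x ≥ -3)) → (6*x ≠ -19 ∨ 2*x ≠ 5)))) ∧ ((¬(c + x ≥ 10)) → (c + 5*x ≠ -6 ∨ c + x ≠ 18))
Answer: WP = (c + x ≥ 10 → ((2*x ≥ -3 → ((¬(2*x ≥ -3)) ∧ (6*x ≠ -19 ∨ 2*x ≠ 5))) ∧ ((¬(2*x ≥ -3)) → (6*x ≠ -19 ∨ 2*x ≠ 5)))) ∧ ((¬(c + x ≥ 10)) → (c + 5*x ≠ -6 ∨ c + x ≠ 18))


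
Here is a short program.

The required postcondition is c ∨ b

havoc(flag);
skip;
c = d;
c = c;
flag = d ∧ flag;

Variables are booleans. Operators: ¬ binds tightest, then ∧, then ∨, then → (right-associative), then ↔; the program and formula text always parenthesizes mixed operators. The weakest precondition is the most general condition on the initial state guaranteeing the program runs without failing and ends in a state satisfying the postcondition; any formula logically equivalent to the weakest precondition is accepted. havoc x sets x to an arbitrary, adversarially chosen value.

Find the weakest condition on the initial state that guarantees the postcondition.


Working backward. After the program, c ∨ b must hold.
Before flag := d ∧ flag: c ∨ b
Before c := c: c ∨ b
Before c := d: d ∨ b
Before skip: d ∨ b
Before havoc flag: d ∨ b
Answer: WP = d ∨ b
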